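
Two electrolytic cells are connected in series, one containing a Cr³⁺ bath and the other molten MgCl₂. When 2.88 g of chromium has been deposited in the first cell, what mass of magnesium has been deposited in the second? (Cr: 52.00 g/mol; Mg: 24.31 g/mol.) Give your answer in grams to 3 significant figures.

2.02 g

n(Cr) = 2.88 / 52.00 = 0.05538 mol
Cr³⁺ + 3e⁻ → Cr, so n(e⁻) = 3 × 0.05538 = 0.1661 mol
In series, the same 0.1661 mol of electrons flows through the second cell.
Mg²⁺ + 2e⁻ → Mg, so n(Mg) = 0.1661 / 2 = 0.08305 mol
m(Mg) = 0.08305 × 24.31 = 2.02 g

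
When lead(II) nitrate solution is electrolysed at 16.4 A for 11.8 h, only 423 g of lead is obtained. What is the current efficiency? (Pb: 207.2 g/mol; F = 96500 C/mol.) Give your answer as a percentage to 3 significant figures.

Q = 16.4 × 42480 = 6.967×10^5 C
n(e⁻) = 6.967×10^5 / 96500 = 7.220 mol
Pb²⁺ + 2e⁻ → Pb, so theoretical n(Pb) = 3.610 mol → 748.0 g
Efficiency = 423 / 748.0 = 0.5655 = 56.6%

56.6%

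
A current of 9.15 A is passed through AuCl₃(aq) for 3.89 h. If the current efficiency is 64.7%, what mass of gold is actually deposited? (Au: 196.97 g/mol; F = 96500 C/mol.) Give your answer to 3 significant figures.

Q = 9.15 × 14004 = 1.281×10^5 C
n(e⁻) = 1.281×10^5 / 96500 = 1.327 mol
Au³⁺ + 3e⁻ → Au, so theoretical m(Au) = 0.4423 × 196.97 = 87.12 g
Actual mass = 64.7% × 87.12 = 56.4 g

56.4 g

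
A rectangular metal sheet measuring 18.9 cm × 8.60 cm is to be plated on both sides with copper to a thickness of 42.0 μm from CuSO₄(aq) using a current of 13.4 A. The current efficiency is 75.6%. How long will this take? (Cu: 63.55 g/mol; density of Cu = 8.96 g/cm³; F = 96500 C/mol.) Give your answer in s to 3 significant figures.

Plated area = 2 × 18.9 × 8.60 = 325.1 cm²
Volume = 325.1 × 42.0×10⁻⁴ cm = 1.365 cm³
m(Cu) = 1.365 × 8.96 = 12.23 g
n(Cu) = 12.23 / 63.55 = 0.1924 mol; n(e⁻) = 2 × 0.1924 = 0.3848 mol
Q = 0.3848 × 96500 / 0.756 = 49120 C
t = 49120 / 13.4 = 3666 s

3670 s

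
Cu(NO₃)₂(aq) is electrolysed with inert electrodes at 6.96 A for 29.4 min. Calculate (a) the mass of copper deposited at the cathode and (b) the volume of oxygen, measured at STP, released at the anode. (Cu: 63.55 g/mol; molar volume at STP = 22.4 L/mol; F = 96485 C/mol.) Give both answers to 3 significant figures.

4.04 g Cu; 0.713 L O₂

Q = 6.96 × 1764 = 12280 C; n(e⁻) = 12280 / 96485 = 0.1273 mol
Cathode: Cu²⁺ + 2e⁻ → Cu → n(Cu) = 0.1273/2 = 0.06365 mol → 4.04 g
Anode: 2H₂O → O₂ + 4H⁺ + 4e⁻ → n(O₂) = 0.1273/4 = 0.03183 mol → 0.713 L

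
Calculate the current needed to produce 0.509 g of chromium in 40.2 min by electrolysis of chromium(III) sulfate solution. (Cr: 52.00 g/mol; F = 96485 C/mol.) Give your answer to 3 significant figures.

n(Cr) = 0.509 / 52.00 = 0.009788 mol
Cr³⁺ + 3e⁻ → Cr, so n(e⁻) = 3 × 0.009788 = 0.02936 mol
Q = 0.02936 × 96485 = 2833 C
I = Q / t = 2833 / 2412 s = 1.17 A

1.17 A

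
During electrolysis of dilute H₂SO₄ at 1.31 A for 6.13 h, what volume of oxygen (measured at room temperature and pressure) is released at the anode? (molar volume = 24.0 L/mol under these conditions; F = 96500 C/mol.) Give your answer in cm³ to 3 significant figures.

Q = It = 1.31 × 22068 = 28910 C
n(e⁻) = Q/F = 28910/96500 = 0.2996 mol
2H₂O → O₂ + 4H⁺ + 4e⁻, so n(O₂) = 0.2996 / 4 = 0.07490 mol
V = 0.07490 × 24.0 = 1.798 L
= 1800 cm³

1800 cm³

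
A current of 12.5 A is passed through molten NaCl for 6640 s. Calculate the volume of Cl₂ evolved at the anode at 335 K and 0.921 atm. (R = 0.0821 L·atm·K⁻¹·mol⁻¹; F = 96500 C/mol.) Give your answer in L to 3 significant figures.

12.8 L

Charge passed = 12.5 × 6640 = 83000 C
Moles of electrons = 83000 / 96500 = 0.8601 mol
2Cl⁻ → Cl₂ + 2e⁻, so n(Cl₂) = 0.8601 / 2 = 0.4301 mol
V = nRT/P = 0.4301 × 0.0821 × 335 / 0.921 = 12.84 L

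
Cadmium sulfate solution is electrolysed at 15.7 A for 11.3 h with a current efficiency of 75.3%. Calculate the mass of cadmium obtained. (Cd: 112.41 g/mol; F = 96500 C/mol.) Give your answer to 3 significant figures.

Q = 15.7 × 40680 = 6.387×10^5 C
n(e⁻) = 6.387×10^5 / 96500 = 6.619 mol
Cd²⁺ + 2e⁻ → Cd, so theoretical m(Cd) = 3.310 × 112.41 = 372.1 g
Actual mass = 75.3% × 372.1 = 280 g

280 g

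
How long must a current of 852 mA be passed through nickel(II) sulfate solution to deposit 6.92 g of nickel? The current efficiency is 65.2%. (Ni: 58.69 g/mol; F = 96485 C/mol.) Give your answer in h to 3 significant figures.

11.4 h

n(Ni) = 6.92 / 58.69 = 0.1179 mol
Ni²⁺ + 2e⁻ → Ni, so n(e⁻) = 2 × 0.1179 = 0.2358 mol
Q = 0.2358 × 96485 / 0.652 = 34890 C
t = Q / I = 34890 / 0.852 = 40950 s = 11.4 h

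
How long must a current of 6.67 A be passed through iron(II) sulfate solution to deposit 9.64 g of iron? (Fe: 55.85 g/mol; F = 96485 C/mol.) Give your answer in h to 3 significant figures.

1.39 h

n(Fe) = 9.64 / 55.85 = 0.1726 mol
Fe²⁺ + 2e⁻ → Fe, so n(e⁻) = 2 × 0.1726 = 0.3452 mol
Q = 0.3452 × 96485 = 33310 C
t = Q / I = 33310 / 6.67 = 4994 s = 1.39 h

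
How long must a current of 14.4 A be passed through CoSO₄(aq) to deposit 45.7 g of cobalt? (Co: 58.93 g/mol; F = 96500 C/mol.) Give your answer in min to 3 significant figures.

173 min

n(Co) = 45.7 / 58.93 = 0.7755 mol
Co²⁺ + 2e⁻ → Co, so n(e⁻) = 2 × 0.7755 = 1.551 mol
Q = 1.551 × 96500 = 1.497×10^5 C
t = Q / I = 1.497×10^5 / 14.4 = 10400 s = 173 min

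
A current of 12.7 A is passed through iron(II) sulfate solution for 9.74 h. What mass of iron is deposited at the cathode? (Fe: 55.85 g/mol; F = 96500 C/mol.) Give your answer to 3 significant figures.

129 g

Q = It = 12.7 × 35064 = 4.453×10^5 C
n(e⁻) = Q/F = 4.453×10^5/96500 = 4.615 mol
Fe²⁺ + 2e⁻ → Fe, so n(Fe) = 4.615 / 2 = 2.308 mol
m = 2.308 × 55.85 = 129 g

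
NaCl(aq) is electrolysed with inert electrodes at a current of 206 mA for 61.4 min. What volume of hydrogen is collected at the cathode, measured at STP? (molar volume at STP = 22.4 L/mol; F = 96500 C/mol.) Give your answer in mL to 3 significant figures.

Charge passed = 0.206 × 3684 = 758.9 C
n(e⁻) = 758.9 / 96500 = 0.007864 mol
2H⁺ + 2e⁻ → H₂, so n(H₂) = 0.007864 / 2 = 0.003932 mol
V = 0.003932 × 22.4 = 0.08808 L
= 88.1 mL

88.1 mL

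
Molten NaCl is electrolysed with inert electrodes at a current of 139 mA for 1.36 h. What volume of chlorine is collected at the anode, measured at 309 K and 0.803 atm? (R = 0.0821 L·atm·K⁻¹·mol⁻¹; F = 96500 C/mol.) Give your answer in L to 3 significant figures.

Q = 0.139 A × 4896 s = 680.5 C
Moles of electrons = 680.5 / 96500 = 0.007052 mol
2Cl⁻ → Cl₂ + 2e⁻, so n(Cl₂) = 0.007052 / 2 = 0.003526 mol
V = nRT/P = 0.003526 × 0.0821 × 309 / 0.803 = 0.1114 L

0.111 L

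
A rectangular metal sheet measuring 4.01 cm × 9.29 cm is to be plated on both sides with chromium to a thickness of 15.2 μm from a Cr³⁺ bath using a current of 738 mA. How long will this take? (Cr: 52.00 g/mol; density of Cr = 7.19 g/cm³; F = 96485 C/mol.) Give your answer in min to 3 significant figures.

Plated area = 2 × 4.01 × 9.29 = 74.51 cm²
Volume = 74.51 × 15.2×10⁻⁴ cm = 0.1133 cm³
m(Cr) = 0.1133 × 7.19 = 0.8146 g
n(Cr) = 0.8146 / 52.00 = 0.01567 mol; n(e⁻) = 3 × 0.01567 = 0.04701 mol
Q = 0.04701 × 96485 = 4536 C
t = 4536 / 0.738 = 6146 s = 102 min

102 min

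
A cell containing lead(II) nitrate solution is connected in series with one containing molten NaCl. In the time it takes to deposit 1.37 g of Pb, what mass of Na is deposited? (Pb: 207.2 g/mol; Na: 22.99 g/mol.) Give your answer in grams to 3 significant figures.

0.304 g

n(Pb) = 1.37 / 207.2 = 0.006612 mol
Pb²⁺ + 2e⁻ → Pb, so n(e⁻) = 2 × 0.006612 = 0.01322 mol
Same current for the same time ⇒ same n(e⁻) = 0.01322 mol in both cells.
Na⁺ + e⁻ → Na, so n(Na) = 0.01322 mol
m(Na) = 0.01322 × 22.99 = 0.304 g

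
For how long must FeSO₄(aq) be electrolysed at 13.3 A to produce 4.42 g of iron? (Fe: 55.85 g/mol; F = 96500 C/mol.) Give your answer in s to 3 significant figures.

1150 s

n(Fe) = 4.42 / 55.85 = 0.07914 mol
Fe²⁺ + 2e⁻ → Fe, so n(e⁻) = 2 × 0.07914 = 0.1583 mol
Q = 0.1583 × 96500 = 15280 C
t = Q / I = 15280 / 13.3 = 1149 s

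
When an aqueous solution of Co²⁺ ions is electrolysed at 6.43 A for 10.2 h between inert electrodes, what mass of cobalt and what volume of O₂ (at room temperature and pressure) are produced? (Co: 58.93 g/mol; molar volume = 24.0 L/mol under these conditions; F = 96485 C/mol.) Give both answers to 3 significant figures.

Q = 6.43 × 36720 = 2.361×10^5 C; n(e⁻) = 2.361×10^5 / 96485 = 2.447 mol
Cathode: Co²⁺ + 2e⁻ → Co → n(Co) = 2.447/2 = 1.224 mol → 72.1 g
Anode: 2H₂O → O₂ + 4H⁺ + 4e⁻ → n(O₂) = 2.447/4 = 0.6118 mol → 14.7 L

72.1 g Co; 14.7 L O₂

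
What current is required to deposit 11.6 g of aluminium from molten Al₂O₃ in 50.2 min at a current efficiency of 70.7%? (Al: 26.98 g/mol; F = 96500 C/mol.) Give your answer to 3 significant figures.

58.5 A

n(Al) = 11.6 / 26.98 = 0.4299 mol
Al³⁺ + 3e⁻ → Al, so n(e⁻) = 3 × 0.4299 = 1.290 mol
Q = 1.290 × 96500 / 0.707 = 1.761×10^5 C
I = Q / t = 1.761×10^5 / 3012 s = 58.5 A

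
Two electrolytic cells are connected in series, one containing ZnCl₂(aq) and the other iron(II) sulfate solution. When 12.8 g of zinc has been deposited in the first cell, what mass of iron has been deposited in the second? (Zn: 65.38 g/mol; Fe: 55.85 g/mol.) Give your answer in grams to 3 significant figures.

n(Zn) = 12.8 / 65.38 = 0.1958 mol
Zn²⁺ + 2e⁻ → Zn, so n(e⁻) = 2 × 0.1958 = 0.3916 mol
Same current for the same time ⇒ same n(e⁻) = 0.3916 mol in both cells.
Fe²⁺ + 2e⁻ → Fe, so n(Fe) = 0.3916 / 2 = 0.1958 mol
m(Fe) = 0.1958 × 55.85 = 10.9 g

10.9 g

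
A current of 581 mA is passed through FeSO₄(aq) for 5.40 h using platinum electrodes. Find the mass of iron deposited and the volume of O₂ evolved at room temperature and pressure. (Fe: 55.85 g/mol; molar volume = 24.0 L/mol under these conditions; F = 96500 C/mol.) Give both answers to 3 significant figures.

3.27 g Fe; 0.702 L O₂

Q = 0.581 × 19440 = 11290 C; n(e⁻) = 11290 / 96500 = 0.1170 mol
Cathode: Fe²⁺ + 2e⁻ → Fe → n(Fe) = 0.1170/2 = 0.05850 mol → 3.27 g
Anode: 2H₂O → O₂ + 4H⁺ + 4e⁻ → n(O₂) = 0.1170/4 = 0.02925 mol → 0.702 L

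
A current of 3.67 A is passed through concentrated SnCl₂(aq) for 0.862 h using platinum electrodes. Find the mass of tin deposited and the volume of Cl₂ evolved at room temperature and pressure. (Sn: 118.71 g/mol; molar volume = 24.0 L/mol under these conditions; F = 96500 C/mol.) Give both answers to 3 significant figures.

Q = 3.67 × 3103.2 = 11390 C; n(e⁻) = 11390 / 96500 = 0.1180 mol
Cathode: Sn²⁺ + 2e⁻ → Sn → n(Sn) = 0.1180/2 = 0.05900 mol → 7.00 g
Anode: 2Cl⁻ → Cl₂ + 2e⁻ → n(Cl₂) = 0.1180/2 = 0.05900 mol → 1.42 L

7.00 g Sn; 1.42 L Cl₂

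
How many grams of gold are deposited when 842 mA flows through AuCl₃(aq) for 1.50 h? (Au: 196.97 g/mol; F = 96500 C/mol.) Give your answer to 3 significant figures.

3.09 g

Q = 0.842 A × 5400 s = 4547 C
n(e⁻) = 4547 / 96500 = 0.04712 mol
Au³⁺ + 3e⁻ → Au, so n(Au) = 0.04712 / 3 = 0.01571 mol
m = 0.01571 × 196.97 = 3.09 g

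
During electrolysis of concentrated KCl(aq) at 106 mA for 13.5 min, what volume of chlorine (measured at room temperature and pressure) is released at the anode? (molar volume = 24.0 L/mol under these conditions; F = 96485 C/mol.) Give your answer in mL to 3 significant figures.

10.7 mL

Charge passed = 0.106 × 810 = 85.86 C
n(e⁻) = Q/F = 85.86/96485 = 8.899×10^-4 mol
2Cl⁻ → Cl₂ + 2e⁻, so n(Cl₂) = 8.899×10^-4 / 2 = 4.450×10^-4 mol
V = 4.450×10^-4 × 24.0 = 0.01068 L
= 10.7 mL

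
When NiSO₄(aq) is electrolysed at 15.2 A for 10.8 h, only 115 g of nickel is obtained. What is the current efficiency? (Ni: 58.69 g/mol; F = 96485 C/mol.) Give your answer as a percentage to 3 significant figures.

Q = 15.2 × 38880 = 5.910×10^5 C
n(e⁻) = 5.910×10^5 / 96485 = 6.125 mol
Ni²⁺ + 2e⁻ → Ni, so theoretical n(Ni) = 3.063 mol → 179.8 g
Efficiency = 115 / 179.8 = 0.6396 = 64.0%

64.0%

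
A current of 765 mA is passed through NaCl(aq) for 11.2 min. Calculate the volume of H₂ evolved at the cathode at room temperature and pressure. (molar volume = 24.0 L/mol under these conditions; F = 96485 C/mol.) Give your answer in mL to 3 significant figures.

63.9 mL

Q = 0.765 A × 672 s = 514.1 C
Moles of electrons = 514.1 / 96485 = 0.005328 mol
2H⁺ + 2e⁻ → H₂, so n(H₂) = 0.005328 / 2 = 0.002664 mol
V = 0.002664 × 24.0 = 0.06394 L
= 63.9 mL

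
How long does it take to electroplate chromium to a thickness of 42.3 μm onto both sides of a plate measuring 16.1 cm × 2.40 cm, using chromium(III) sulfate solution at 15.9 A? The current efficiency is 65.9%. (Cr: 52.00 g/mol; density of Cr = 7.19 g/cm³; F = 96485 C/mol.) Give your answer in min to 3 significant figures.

20.8 min

Plated area = 2 × 16.1 × 2.40 = 77.28 cm²
Volume = 77.28 × 42.3×10⁻⁴ cm = 0.3269 cm³
m(Cr) = 0.3269 × 7.19 = 2.350 g
n(Cr) = 2.350 / 52.00 = 0.04519 mol; n(e⁻) = 3 × 0.04519 = 0.1356 mol
Q = 0.1356 × 96485 / 0.659 = 19850 C
t = 19850 / 15.9 = 1248 s = 20.8 min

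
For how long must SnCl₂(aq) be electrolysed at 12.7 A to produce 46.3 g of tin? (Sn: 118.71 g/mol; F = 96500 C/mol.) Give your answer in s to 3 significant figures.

n(Sn) = 46.3 / 118.71 = 0.3900 mol
Sn²⁺ + 2e⁻ → Sn, so n(e⁻) = 2 × 0.3900 = 0.7800 mol
Q = 0.7800 × 96500 = 75270 C
t = Q / I = 75270 / 12.7 = 5927 s

5930 s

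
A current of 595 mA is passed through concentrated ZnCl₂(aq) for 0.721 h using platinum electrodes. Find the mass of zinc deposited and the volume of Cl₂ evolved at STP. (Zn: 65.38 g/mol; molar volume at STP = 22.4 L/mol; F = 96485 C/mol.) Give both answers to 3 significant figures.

0.523 g Zn; 0.179 L Cl₂

Q = 0.595 × 2595.6 = 1544 C; n(e⁻) = 1544 / 96485 = 0.01600 mol
Cathode: Zn²⁺ + 2e⁻ → Zn → n(Zn) = 0.01600/2 = 0.008000 mol → 0.523 g
Anode: 2Cl⁻ → Cl₂ + 2e⁻ → n(Cl₂) = 0.01600/2 = 0.008000 mol → 0.179 L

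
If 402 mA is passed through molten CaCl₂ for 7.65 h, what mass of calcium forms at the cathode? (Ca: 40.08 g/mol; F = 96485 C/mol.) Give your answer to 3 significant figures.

2.30 g

Charge passed = 0.402 × 27540 = 11070 C
n(e⁻) = 11070 / 96485 = 0.1147 mol
Ca²⁺ + 2e⁻ → Ca, so n(Ca) = 0.1147 / 2 = 0.05735 mol
m = 0.05735 × 40.08 = 2.30 g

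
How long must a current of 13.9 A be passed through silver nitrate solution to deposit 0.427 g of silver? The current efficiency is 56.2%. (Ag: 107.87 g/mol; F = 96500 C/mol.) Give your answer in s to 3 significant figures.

n(Ag) = 0.427 / 107.87 = 0.003958 mol
Ag⁺ + e⁻ → Ag, so n(e⁻) = 0.003958 mol
Q = 0.003958 × 96500 / 0.562 = 679.6 C
t = Q / I = 679.6 / 13.9 = 48.89 s

48.9 s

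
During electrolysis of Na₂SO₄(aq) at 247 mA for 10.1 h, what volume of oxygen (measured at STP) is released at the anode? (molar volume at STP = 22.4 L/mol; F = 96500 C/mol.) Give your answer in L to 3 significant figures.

Charge passed = 0.247 × 36360 = 8981 C
n(e⁻) = 8981 / 96500 = 0.09307 mol
2H₂O → O₂ + 4H⁺ + 4e⁻, so n(O₂) = 0.09307 / 4 = 0.02327 mol
V = 0.02327 × 22.4 = 0.5212 L

0.521 L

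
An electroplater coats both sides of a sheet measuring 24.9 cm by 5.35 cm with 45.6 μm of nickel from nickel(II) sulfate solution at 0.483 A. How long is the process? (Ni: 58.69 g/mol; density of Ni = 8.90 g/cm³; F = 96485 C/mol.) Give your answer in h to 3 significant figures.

20.4 h

Plated area = 2 × 24.9 × 5.35 = 266.4 cm²
Volume = 266.4 × 45.6×10⁻⁴ cm = 1.215 cm³
m(Ni) = 1.215 × 8.90 = 10.81 g
n(Ni) = 10.81 / 58.69 = 0.1842 mol; n(e⁻) = 2 × 0.1842 = 0.3684 mol
Q = 0.3684 × 96485 = 35550 C
t = 35550 / 0.483 = 73600 s = 20.4 h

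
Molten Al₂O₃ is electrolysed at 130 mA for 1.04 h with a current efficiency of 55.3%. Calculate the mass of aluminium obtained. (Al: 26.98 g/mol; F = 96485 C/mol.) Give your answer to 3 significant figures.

Q = 0.130 × 3744 = 486.7 C
n(e⁻) = 486.7 / 96485 = 0.005044 mol
Al³⁺ + 3e⁻ → Al, so theoretical m(Al) = 0.001681 × 26.98 = 0.04535 g
Actual mass = 55.3% × 0.04535 = 0.0251 g

0.0251 g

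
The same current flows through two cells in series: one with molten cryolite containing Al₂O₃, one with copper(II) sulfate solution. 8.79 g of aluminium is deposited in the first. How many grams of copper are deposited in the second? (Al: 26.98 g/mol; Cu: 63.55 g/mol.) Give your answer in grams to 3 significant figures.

31.1 g

n(Al) = 8.79 / 26.98 = 0.3258 mol
Al³⁺ + 3e⁻ → Al, so n(e⁻) = 3 × 0.3258 = 0.9774 mol
In series, the same 0.9774 mol of electrons flows through the second cell.
Cu²⁺ + 2e⁻ → Cu, so n(Cu) = 0.9774 / 2 = 0.4887 mol
m(Cu) = 0.4887 × 63.55 = 31.1 g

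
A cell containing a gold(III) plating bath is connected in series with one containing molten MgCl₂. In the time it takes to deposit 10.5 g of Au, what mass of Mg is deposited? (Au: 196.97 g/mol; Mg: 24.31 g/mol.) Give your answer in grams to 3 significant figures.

n(Au) = 10.5 / 196.97 = 0.05331 mol
Au³⁺ + 3e⁻ → Au, so n(e⁻) = 3 × 0.05331 = 0.1599 mol
Same current for the same time ⇒ same n(e⁻) = 0.1599 mol in both cells.
Mg²⁺ + 2e⁻ → Mg, so n(Mg) = 0.1599 / 2 = 0.07995 mol
m(Mg) = 0.07995 × 24.31 = 1.94 g

1.94 g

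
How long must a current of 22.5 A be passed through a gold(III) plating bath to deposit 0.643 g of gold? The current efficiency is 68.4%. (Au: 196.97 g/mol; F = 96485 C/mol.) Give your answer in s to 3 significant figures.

n(Au) = 0.643 / 196.97 = 0.003264 mol
Au³⁺ + 3e⁻ → Au, so n(e⁻) = 3 × 0.003264 = 0.009792 mol
Q = 0.009792 × 96485 / 0.684 = 1381 C
t = Q / I = 1381 / 22.5 = 61.38 s

61.4 s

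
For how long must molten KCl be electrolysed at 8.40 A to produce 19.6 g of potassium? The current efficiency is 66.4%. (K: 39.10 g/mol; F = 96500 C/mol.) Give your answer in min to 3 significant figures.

145 min

n(K) = 19.6 / 39.10 = 0.5013 mol
K⁺ + e⁻ → K, so n(e⁻) = 0.5013 mol
Q = 0.5013 × 96500 / 0.664 = 72850 C
t = Q / I = 72850 / 8.40 = 8673 s = 145 min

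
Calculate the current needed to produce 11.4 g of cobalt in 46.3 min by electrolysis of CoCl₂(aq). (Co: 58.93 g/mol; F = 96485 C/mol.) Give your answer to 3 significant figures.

13.4 A

n(Co) = 11.4 / 58.93 = 0.1934 mol
Co²⁺ + 2e⁻ → Co, so n(e⁻) = 2 × 0.1934 = 0.3868 mol
Q = 0.3868 × 96485 = 37320 C
I = Q / t = 37320 / 2778 s = 13.4 A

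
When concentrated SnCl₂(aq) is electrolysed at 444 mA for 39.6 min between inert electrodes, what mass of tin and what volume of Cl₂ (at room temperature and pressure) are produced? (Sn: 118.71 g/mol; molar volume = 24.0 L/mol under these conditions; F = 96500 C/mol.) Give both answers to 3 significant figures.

Q = 0.444 × 2376 = 1055 C; n(e⁻) = 1055 / 96500 = 0.01093 mol
Cathode: Sn²⁺ + 2e⁻ → Sn → n(Sn) = 0.01093/2 = 0.005465 mol → 0.649 g
Anode: 2Cl⁻ → Cl₂ + 2e⁻ → n(Cl₂) = 0.01093/2 = 0.005465 mol → 0.131 L

0.649 g Sn; 0.131 L Cl₂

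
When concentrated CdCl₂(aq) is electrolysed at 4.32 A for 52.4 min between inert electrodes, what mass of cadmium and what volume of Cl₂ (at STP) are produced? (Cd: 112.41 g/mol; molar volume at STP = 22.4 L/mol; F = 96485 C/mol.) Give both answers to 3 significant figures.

7.91 g Cd; 1.58 L Cl₂

Q = 4.32 × 3144 = 13580 C; n(e⁻) = 13580 / 96485 = 0.1407 mol
Cathode: Cd²⁺ + 2e⁻ → Cd → n(Cd) = 0.1407/2 = 0.07035 mol → 7.91 g
Anode: 2Cl⁻ → Cl₂ + 2e⁻ → n(Cl₂) = 0.1407/2 = 0.07035 mol → 1.58 L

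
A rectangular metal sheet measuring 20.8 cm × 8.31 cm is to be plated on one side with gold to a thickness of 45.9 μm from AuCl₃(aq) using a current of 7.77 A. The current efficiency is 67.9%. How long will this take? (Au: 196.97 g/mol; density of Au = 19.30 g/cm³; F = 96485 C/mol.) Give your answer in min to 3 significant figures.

71.1 min

Plated area = 20.8 × 8.31 = 172.8 cm²
Volume = 172.8 × 45.9×10⁻⁴ cm = 0.7932 cm³
m(Au) = 0.7932 × 19.30 = 15.31 g
n(Au) = 15.31 / 196.97 = 0.07773 mol; n(e⁻) = 3 × 0.07773 = 0.2332 mol
Q = 0.2332 × 96485 / 0.679 = 33140 C
t = 33140 / 7.77 = 4265 s = 71.1 min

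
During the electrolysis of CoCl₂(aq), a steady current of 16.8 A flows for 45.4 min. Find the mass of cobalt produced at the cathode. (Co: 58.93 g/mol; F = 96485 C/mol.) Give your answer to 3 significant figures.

Q = It = 16.8 × 2724 = 45760 C
n(e⁻) = Q/F = 45760/96485 = 0.4743 mol
Co²⁺ + 2e⁻ → Co, so n(Co) = 0.4743 / 2 = 0.2372 mol
m = 0.2372 × 58.93 = 14.0 g

14.0 g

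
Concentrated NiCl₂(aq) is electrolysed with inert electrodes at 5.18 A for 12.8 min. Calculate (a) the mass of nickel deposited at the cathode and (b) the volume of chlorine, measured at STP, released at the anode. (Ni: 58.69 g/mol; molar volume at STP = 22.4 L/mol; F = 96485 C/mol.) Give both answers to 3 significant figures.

Q = 5.18 × 768 = 3978 C; n(e⁻) = 3978 / 96485 = 0.04123 mol
Cathode: Ni²⁺ + 2e⁻ → Ni → n(Ni) = 0.04123/2 = 0.02062 mol → 1.21 g
Anode: 2Cl⁻ → Cl₂ + 2e⁻ → n(Cl₂) = 0.04123/2 = 0.02062 mol → 0.462 L

1.21 g Ni; 0.462 L Cl₂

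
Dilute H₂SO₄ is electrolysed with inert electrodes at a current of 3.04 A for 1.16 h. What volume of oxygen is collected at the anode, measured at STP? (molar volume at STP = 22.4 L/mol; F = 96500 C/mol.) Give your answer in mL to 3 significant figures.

Q = It = 3.04 × 4176 = 12700 C
n(e⁻) = 12700 / 96500 = 0.1316 mol
2H₂O → O₂ + 4H⁺ + 4e⁻, so n(O₂) = 0.1316 / 4 = 0.03290 mol
V = 0.03290 × 22.4 = 0.7370 L
= 737 mL

737 mL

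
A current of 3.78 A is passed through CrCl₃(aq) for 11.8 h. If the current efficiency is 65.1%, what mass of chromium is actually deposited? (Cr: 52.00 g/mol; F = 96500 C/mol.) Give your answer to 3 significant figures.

18.8 g

Q = 3.78 × 42480 = 1.606×10^5 C
n(e⁻) = 1.606×10^5 / 96500 = 1.664 mol
Cr³⁺ + 3e⁻ → Cr, so theoretical m(Cr) = 0.5547 × 52.00 = 28.84 g
Actual mass = 65.1% × 28.84 = 18.8 g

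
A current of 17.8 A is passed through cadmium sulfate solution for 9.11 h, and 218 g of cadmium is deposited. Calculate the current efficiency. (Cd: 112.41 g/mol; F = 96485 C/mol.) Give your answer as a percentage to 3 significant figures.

64.1%

Q = 17.8 × 32796 = 5.838×10^5 C
n(e⁻) = 5.838×10^5 / 96485 = 6.051 mol
Cd²⁺ + 2e⁻ → Cd, so theoretical n(Cd) = 3.026 mol → 340.2 g
Efficiency = 218 / 340.2 = 0.6408 = 64.1%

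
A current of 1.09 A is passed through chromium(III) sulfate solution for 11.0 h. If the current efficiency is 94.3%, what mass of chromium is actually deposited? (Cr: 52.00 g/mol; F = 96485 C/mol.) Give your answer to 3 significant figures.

7.31 g

Q = 1.09 × 39600 = 43160 C
n(e⁻) = 43160 / 96485 = 0.4473 mol
Cr³⁺ + 3e⁻ → Cr, so theoretical m(Cr) = 0.1491 × 52.00 = 7.753 g
Actual mass = 94.3% × 7.753 = 7.31 g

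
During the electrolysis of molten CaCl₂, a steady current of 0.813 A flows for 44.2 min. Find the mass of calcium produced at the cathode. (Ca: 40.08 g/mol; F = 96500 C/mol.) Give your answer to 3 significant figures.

0.448 g

Charge passed = 0.813 × 2652 = 2156 C
n(e⁻) = Q/F = 2156/96500 = 0.02234 mol
Ca²⁺ + 2e⁻ → Ca, so n(Ca) = 0.02234 / 2 = 0.01117 mol
m = 0.01117 × 40.08 = 0.448 g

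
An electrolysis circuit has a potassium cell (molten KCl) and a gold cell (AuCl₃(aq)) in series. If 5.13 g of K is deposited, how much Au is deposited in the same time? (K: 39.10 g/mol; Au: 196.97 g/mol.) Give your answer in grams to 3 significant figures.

n(K) = 5.13 / 39.10 = 0.1312 mol
K⁺ + e⁻ → K, so n(e⁻) = 0.1312 mol
Since the cells are in series, n(e⁻) in the Au cell is also 0.1312 mol.
Au³⁺ + 3e⁻ → Au, so n(Au) = 0.1312 / 3 = 0.04373 mol
m(Au) = 0.04373 × 196.97 = 8.61 g

8.61 g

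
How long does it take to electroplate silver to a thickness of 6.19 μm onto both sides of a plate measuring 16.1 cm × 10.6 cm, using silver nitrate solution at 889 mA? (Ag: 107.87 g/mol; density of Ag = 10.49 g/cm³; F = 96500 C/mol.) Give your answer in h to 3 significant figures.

0.620 h

Plated area = 2 × 16.1 × 10.6 = 341.3 cm²
Volume = 341.3 × 6.19×10⁻⁴ cm = 0.2113 cm³
m(Ag) = 0.2113 × 10.49 = 2.217 g
n(Ag) = 2.217 / 107.87 = 0.02055 mol; n(e⁻) = 0.02055 mol
Q = 0.02055 × 96500 = 1983 C
t = 1983 / 0.889 = 2231 s = 0.620 h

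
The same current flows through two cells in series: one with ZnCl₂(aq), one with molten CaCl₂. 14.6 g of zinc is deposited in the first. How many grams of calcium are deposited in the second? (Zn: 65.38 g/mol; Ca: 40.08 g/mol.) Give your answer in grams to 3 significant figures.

n(Zn) = 14.6 / 65.38 = 0.2233 mol
Zn²⁺ + 2e⁻ → Zn, so n(e⁻) = 2 × 0.2233 = 0.4466 mol
Since the cells are in series, n(e⁻) in the Ca cell is also 0.4466 mol.
Ca²⁺ + 2e⁻ → Ca, so n(Ca) = 0.4466 / 2 = 0.2233 mol
m(Ca) = 0.2233 × 40.08 = 8.95 g

8.95 g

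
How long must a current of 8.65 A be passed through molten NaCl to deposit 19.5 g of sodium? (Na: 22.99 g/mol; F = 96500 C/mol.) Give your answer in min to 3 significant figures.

158 min

n(Na) = 19.5 / 22.99 = 0.8482 mol
Na⁺ + e⁻ → Na, so n(e⁻) = 0.8482 mol
Q = 0.8482 × 96500 = 81850 C
t = Q / I = 81850 / 8.65 = 9462 s = 158 min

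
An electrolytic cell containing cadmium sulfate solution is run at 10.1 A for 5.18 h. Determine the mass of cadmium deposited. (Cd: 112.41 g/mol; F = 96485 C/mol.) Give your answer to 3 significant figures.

Q = 10.1 A × 18648 s = 1.883×10^5 C
n(e⁻) = Q/F = 1.883×10^5/96485 = 1.952 mol
Cd²⁺ + 2e⁻ → Cd, so n(Cd) = 1.952 / 2 = 0.9760 mol
m = 0.9760 × 112.41 = 110 g

110 g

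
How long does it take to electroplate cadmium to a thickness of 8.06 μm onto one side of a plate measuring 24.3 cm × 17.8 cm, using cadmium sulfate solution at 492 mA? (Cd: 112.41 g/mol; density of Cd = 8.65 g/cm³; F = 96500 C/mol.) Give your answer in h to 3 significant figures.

Plated area = 24.3 × 17.8 = 432.5 cm²
Volume = 432.5 × 8.06×10⁻⁴ cm = 0.3486 cm³
m(Cd) = 0.3486 × 8.65 = 3.015 g
n(Cd) = 3.015 / 112.41 = 0.02682 mol; n(e⁻) = 2 × 0.02682 = 0.05364 mol
Q = 0.05364 × 96500 = 5176 C
t = 5176 / 0.492 = 10520 s = 2.92 h

2.92 h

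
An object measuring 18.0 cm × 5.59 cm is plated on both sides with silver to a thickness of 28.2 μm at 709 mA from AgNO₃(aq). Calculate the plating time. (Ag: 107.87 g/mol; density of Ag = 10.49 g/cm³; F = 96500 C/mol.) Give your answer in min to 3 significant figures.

125 min

Plated area = 2 × 18.0 × 5.59 = 201.2 cm²
Volume = 201.2 × 28.2×10⁻⁴ cm = 0.5674 cm³
m(Ag) = 0.5674 × 10.49 = 5.952 g
n(Ag) = 5.952 / 107.87 = 0.05518 mol; n(e⁻) = 0.05518 mol
Q = 0.05518 × 96500 = 5325 C
t = 5325 / 0.709 = 7511 s = 125 min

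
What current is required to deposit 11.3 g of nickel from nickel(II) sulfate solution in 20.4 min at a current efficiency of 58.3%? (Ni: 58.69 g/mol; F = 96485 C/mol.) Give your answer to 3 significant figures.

52.1 A

n(Ni) = 11.3 / 58.69 = 0.1925 mol
Ni²⁺ + 2e⁻ → Ni, so n(e⁻) = 2 × 0.1925 = 0.3850 mol
Q = 0.3850 × 96485 / 0.583 = 63720 C
I = Q / t = 63720 / 1224 s = 52.1 A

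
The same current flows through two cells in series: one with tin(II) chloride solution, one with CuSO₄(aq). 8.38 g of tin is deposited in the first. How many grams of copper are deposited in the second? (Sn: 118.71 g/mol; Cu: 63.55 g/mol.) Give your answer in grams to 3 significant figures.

n(Sn) = 8.38 / 118.71 = 0.07059 mol
Sn²⁺ + 2e⁻ → Sn, so n(e⁻) = 2 × 0.07059 = 0.1412 mol
The cells are in series, so the same charge (and hence the same n(e⁻) = 0.1412 mol) passes through both.
Cu²⁺ + 2e⁻ → Cu, so n(Cu) = 0.1412 / 2 = 0.07060 mol
m(Cu) = 0.07060 × 63.55 = 4.49 g

4.49 g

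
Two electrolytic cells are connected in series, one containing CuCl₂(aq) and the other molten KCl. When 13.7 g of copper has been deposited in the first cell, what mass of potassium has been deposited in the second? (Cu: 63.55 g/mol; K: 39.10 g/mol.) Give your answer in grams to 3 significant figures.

16.9 g

n(Cu) = 13.7 / 63.55 = 0.2156 mol
Cu²⁺ + 2e⁻ → Cu, so n(e⁻) = 2 × 0.2156 = 0.4312 mol
The cells are in series, so the same charge (and hence the same n(e⁻) = 0.4312 mol) passes through both.
K⁺ + e⁻ → K, so n(K) = 0.4312 mol
m(K) = 0.4312 × 39.10 = 16.9 g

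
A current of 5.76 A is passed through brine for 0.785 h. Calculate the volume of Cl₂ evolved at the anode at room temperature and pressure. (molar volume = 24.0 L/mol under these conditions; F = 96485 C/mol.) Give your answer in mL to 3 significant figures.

Q = 5.76 A × 2826 s = 16280 C
n(e⁻) = 16280 / 96485 = 0.1687 mol
2Cl⁻ → Cl₂ + 2e⁻, so n(Cl₂) = 0.1687 / 2 = 0.08435 mol
V = 0.08435 × 24.0 = 2.024 L
= 2020 mL

2020 mL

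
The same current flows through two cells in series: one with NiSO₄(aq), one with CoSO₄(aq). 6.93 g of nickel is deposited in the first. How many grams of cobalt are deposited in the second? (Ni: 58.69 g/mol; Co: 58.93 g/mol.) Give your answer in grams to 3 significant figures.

n(Ni) = 6.93 / 58.69 = 0.1181 mol
Ni²⁺ + 2e⁻ → Ni, so n(e⁻) = 2 × 0.1181 = 0.2362 mol
Same current for the same time ⇒ same n(e⁻) = 0.2362 mol in both cells.
Co²⁺ + 2e⁻ → Co, so n(Co) = 0.2362 / 2 = 0.1181 mol
m(Co) = 0.1181 × 58.93 = 6.96 g

6.96 g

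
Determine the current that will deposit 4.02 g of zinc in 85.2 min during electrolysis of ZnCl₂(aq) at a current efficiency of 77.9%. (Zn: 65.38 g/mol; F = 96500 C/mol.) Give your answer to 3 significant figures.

n(Zn) = 4.02 / 65.38 = 0.06149 mol
Zn²⁺ + 2e⁻ → Zn, so n(e⁻) = 2 × 0.06149 = 0.1230 mol
Q = 0.1230 × 96500 / 0.779 = 15240 C
I = Q / t = 15240 / 5112 s = 2.98 A

2.98 A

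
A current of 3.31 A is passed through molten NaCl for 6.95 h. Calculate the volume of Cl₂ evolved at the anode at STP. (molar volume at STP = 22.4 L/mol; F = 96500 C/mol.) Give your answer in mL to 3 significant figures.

Q = 3.31 A × 25020 s = 82820 C
n(e⁻) = Q/F = 82820/96500 = 0.8582 mol
2Cl⁻ → Cl₂ + 2e⁻, so n(Cl₂) = 0.8582 / 2 = 0.4291 mol
V = 0.4291 × 22.4 = 9.612 L
= 9610 mL

9610 mL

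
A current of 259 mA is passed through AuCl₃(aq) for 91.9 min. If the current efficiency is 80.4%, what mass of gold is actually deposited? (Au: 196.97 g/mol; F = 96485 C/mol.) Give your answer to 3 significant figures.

0.781 g

Q = 0.259 × 5514 = 1428 C
n(e⁻) = 1428 / 96485 = 0.01480 mol
Au³⁺ + 3e⁻ → Au, so theoretical m(Au) = 0.004933 × 196.97 = 0.9717 g
Actual mass = 80.4% × 0.9717 = 0.781 g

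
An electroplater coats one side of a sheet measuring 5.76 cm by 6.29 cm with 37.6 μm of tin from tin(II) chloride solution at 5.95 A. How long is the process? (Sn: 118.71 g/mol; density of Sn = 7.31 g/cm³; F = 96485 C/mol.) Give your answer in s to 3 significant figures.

Plated area = 5.76 × 6.29 = 36.23 cm²
Volume = 36.23 × 37.6×10⁻⁴ cm = 0.1362 cm³
m(Sn) = 0.1362 × 7.31 = 0.9956 g
n(Sn) = 0.9956 / 118.71 = 0.008387 mol; n(e⁻) = 2 × 0.008387 = 0.01677 mol
Q = 0.01677 × 96485 = 1618 C
t = 1618 / 5.95 = 271.9 s

272 s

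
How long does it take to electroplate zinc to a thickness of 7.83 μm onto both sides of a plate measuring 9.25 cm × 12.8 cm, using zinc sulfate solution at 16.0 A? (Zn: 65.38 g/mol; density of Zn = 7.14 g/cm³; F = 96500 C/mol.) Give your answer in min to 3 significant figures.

Plated area = 2 × 9.25 × 12.8 = 236.8 cm²
Volume = 236.8 × 7.83×10⁻⁴ cm = 0.1854 cm³
m(Zn) = 0.1854 × 7.14 = 1.324 g
n(Zn) = 1.324 / 65.38 = 0.02025 mol; n(e⁻) = 2 × 0.02025 = 0.04050 mol
Q = 0.04050 × 96500 = 3908 C
t = 3908 / 16.0 = 244.3 s = 4.07 min

4.07 min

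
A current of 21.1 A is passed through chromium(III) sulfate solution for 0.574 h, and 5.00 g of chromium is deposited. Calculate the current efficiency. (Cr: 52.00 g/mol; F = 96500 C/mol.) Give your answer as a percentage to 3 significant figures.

63.8%

Q = 21.1 × 2066.4 = 43600 C
n(e⁻) = 43600 / 96500 = 0.4518 mol
Cr³⁺ + 3e⁻ → Cr, so theoretical n(Cr) = 0.1506 mol → 7.831 g
Efficiency = 5.00 / 7.831 = 0.6385 = 63.8%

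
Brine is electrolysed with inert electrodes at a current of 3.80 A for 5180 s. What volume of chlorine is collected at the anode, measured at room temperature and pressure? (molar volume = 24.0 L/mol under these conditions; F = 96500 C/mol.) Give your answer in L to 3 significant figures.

2.45 L

Charge passed = 3.80 × 5180 = 19680 C
n(e⁻) = Q/F = 19680/96500 = 0.2039 mol
2Cl⁻ → Cl₂ + 2e⁻, so n(Cl₂) = 0.2039 / 2 = 0.1020 mol
V = 0.1020 × 24.0 = 2.448 L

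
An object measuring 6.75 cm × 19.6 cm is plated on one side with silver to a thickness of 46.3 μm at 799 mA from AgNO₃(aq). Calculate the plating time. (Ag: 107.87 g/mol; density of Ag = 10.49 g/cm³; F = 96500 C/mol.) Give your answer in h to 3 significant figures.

2.00 h

Plated area = 6.75 × 19.6 = 132.3 cm²
Volume = 132.3 × 46.3×10⁻⁴ cm = 0.6125 cm³
m(Ag) = 0.6125 × 10.49 = 6.425 g
n(Ag) = 6.425 / 107.87 = 0.05956 mol; n(e⁻) = 0.05956 mol
Q = 0.05956 × 96500 = 5748 C
t = 5748 / 0.799 = 7194 s = 2.00 h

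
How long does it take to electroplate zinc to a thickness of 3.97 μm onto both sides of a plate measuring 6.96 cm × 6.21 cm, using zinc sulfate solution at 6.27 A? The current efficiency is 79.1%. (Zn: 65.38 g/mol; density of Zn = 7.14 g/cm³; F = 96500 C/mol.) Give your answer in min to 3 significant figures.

2.43 min

Plated area = 2 × 6.96 × 6.21 = 86.44 cm²
Volume = 86.44 × 3.97×10⁻⁴ cm = 0.03432 cm³
m(Zn) = 0.03432 × 7.14 = 0.2450 g
n(Zn) = 0.2450 / 65.38 = 0.003747 mol; n(e⁻) = 2 × 0.003747 = 0.007494 mol
Q = 0.007494 × 96500 / 0.791 = 914.2 C
t = 914.2 / 6.27 = 145.8 s = 2.43 min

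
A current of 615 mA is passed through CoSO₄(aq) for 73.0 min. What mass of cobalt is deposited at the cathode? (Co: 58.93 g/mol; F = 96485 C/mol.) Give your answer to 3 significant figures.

0.823 g

Q = 0.615 A × 4380 s = 2694 C
n(e⁻) = Q/F = 2694/96485 = 0.02792 mol
Co²⁺ + 2e⁻ → Co, so n(Co) = 0.02792 / 2 = 0.01396 mol
m = 0.01396 × 58.93 = 0.823 g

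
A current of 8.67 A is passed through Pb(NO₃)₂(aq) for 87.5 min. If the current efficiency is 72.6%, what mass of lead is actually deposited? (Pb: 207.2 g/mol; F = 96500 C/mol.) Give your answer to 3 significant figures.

35.5 g

Q = 8.67 × 5250 = 45520 C
n(e⁻) = 45520 / 96500 = 0.4717 mol
Pb²⁺ + 2e⁻ → Pb, so theoretical m(Pb) = 0.2359 × 207.2 = 48.88 g
Actual mass = 72.6% × 48.88 = 35.5 g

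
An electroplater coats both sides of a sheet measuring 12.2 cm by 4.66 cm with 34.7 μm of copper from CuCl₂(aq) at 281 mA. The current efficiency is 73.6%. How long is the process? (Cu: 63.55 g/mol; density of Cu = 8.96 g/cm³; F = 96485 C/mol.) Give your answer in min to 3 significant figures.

Plated area = 2 × 12.2 × 4.66 = 113.7 cm²
Volume = 113.7 × 34.7×10⁻⁴ cm = 0.3945 cm³
m(Cu) = 0.3945 × 8.96 = 3.535 g
n(Cu) = 3.535 / 63.55 = 0.05563 mol; n(e⁻) = 2 × 0.05563 = 0.1113 mol
Q = 0.1113 × 96485 / 0.736 = 14590 C
t = 14590 / 0.281 = 51920 s = 865 min

865 min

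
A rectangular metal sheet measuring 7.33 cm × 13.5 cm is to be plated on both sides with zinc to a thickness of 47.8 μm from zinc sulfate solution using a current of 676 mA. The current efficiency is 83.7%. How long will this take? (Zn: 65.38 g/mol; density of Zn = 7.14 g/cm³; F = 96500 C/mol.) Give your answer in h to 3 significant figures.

Plated area = 2 × 7.33 × 13.5 = 197.9 cm²
Volume = 197.9 × 47.8×10⁻⁴ cm = 0.9460 cm³
m(Zn) = 0.9460 × 7.14 = 6.754 g
n(Zn) = 6.754 / 65.38 = 0.1033 mol; n(e⁻) = 2 × 0.1033 = 0.2066 mol
Q = 0.2066 × 96500 / 0.837 = 23820 C
t = 23820 / 0.676 = 35240 s = 9.79 h

9.79 h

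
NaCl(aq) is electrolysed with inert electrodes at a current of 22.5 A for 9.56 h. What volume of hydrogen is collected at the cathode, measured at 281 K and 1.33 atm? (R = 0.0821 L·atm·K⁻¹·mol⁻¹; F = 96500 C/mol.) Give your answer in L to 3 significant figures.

69.6 L

Q = 22.5 A × 34416 s = 7.744×10^5 C
n(e⁻) = Q/F = 7.744×10^5/96500 = 8.025 mol
2H⁺ + 2e⁻ → H₂, so n(H₂) = 8.025 / 2 = 4.013 mol
V = nRT/P = 4.013 × 0.0821 × 281 / 1.33 = 69.61 L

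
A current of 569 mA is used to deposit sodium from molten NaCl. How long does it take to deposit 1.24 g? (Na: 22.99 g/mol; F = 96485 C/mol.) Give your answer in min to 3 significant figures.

152 min

n(Na) = 1.24 / 22.99 = 0.05394 mol
Na⁺ + e⁻ → Na, so n(e⁻) = 0.05394 mol
Q = 0.05394 × 96485 = 5204 C
t = Q / I = 5204 / 0.569 = 9146 s = 152 min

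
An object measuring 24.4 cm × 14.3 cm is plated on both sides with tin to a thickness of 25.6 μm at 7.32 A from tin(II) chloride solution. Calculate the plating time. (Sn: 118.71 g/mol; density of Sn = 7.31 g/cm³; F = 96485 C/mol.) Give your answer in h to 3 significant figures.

0.806 h

Plated area = 2 × 24.4 × 14.3 = 697.8 cm²
Volume = 697.8 × 25.6×10⁻⁴ cm = 1.786 cm³
m(Sn) = 1.786 × 7.31 = 13.06 g
n(Sn) = 13.06 / 118.71 = 0.1100 mol; n(e⁻) = 2 × 0.1100 = 0.2200 mol
Q = 0.2200 × 96485 = 21230 C
t = 21230 / 7.32 = 2900 s = 0.806 h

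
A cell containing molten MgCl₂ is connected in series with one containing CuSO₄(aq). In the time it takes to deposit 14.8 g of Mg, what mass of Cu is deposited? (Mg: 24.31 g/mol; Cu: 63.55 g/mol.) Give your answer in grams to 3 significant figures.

n(Mg) = 14.8 / 24.31 = 0.6088 mol
Mg²⁺ + 2e⁻ → Mg, so n(e⁻) = 2 × 0.6088 = 1.218 mol
In series, the same 1.218 mol of electrons flows through the second cell.
Cu²⁺ + 2e⁻ → Cu, so n(Cu) = 1.218 / 2 = 0.6090 mol
m(Cu) = 0.6090 × 63.55 = 38.7 g

38.7 g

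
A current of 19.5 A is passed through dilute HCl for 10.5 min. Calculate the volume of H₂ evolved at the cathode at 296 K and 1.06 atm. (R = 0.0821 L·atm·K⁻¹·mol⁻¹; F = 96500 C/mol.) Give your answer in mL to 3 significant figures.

1460 mL

Charge passed = 19.5 × 630 = 12290 C
n(e⁻) = 12290 / 96500 = 0.1274 mol
2H⁺ + 2e⁻ → H₂, so n(H₂) = 0.1274 / 2 = 0.06370 mol
V = nRT/P = 0.06370 × 0.0821 × 296 / 1.06 = 1.460 L
= 1460 mL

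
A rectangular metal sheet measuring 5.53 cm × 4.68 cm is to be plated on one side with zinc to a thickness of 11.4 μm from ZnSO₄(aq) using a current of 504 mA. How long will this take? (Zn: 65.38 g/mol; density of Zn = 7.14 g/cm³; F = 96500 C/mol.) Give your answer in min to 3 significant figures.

Plated area = 5.53 × 4.68 = 25.88 cm²
Volume = 25.88 × 11.4×10⁻⁴ cm = 0.02950 cm³
m(Zn) = 0.02950 × 7.14 = 0.2106 g
n(Zn) = 0.2106 / 65.38 = 0.003221 mol; n(e⁻) = 2 × 0.003221 = 0.006442 mol
Q = 0.006442 × 96500 = 621.7 C
t = 621.7 / 0.504 = 1234 s = 20.6 min

20.6 min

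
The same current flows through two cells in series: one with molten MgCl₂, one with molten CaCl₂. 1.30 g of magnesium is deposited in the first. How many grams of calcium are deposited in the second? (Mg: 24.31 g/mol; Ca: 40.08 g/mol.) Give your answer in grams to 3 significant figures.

n(Mg) = 1.30 / 24.31 = 0.05348 mol
Mg²⁺ + 2e⁻ → Mg, so n(e⁻) = 2 × 0.05348 = 0.1070 mol
The cells are in series, so the same charge (and hence the same n(e⁻) = 0.1070 mol) passes through both.
Ca²⁺ + 2e⁻ → Ca, so n(Ca) = 0.1070 / 2 = 0.05350 mol
m(Ca) = 0.05350 × 40.08 = 2.14 g

2.14 g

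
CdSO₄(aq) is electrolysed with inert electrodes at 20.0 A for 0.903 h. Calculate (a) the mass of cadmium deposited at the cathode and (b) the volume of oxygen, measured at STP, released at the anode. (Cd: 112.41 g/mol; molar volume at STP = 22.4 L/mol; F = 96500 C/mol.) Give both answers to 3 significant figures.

Q = 20.0 × 3250.8 = 65020 C; n(e⁻) = 65020 / 96500 = 0.6738 mol
Cathode: Cd²⁺ + 2e⁻ → Cd → n(Cd) = 0.6738/2 = 0.3369 mol → 37.9 g
Anode: 2H₂O → O₂ + 4H⁺ + 4e⁻ → n(O₂) = 0.6738/4 = 0.1685 mol → 3.77 L

37.9 g Cd; 3.77 L O₂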